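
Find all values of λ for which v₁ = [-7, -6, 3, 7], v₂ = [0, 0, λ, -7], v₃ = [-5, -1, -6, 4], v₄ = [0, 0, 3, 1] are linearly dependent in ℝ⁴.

λ = -21

The vectors are dependent exactly when the determinant of the matrix with rows v₁, v₂, v₃, v₄ vanishes.
Expanding, det = 23*λ + 483.
Setting this to zero gives λ = -21.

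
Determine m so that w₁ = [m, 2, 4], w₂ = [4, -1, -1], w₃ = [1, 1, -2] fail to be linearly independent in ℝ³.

m = -34/3

Place the vectors as rows of a 3×3 matrix; dependence ⇔ determinant zero.
Expanding, det = 3*m + 34.
Setting this to zero gives m = -34/3.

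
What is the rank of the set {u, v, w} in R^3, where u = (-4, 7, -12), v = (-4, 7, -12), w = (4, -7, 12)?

Row-reduce the 3×3 matrix with these as rows.
There is 1 pivot column, so rank = 1.

1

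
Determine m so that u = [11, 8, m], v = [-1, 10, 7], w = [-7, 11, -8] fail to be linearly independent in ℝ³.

m = 37

The vectors are dependent exactly when the determinant of the matrix with rows u, v, w vanishes.
The determinant works out to 59*m - 2183.
Solving 59*m - 2183 = 0 yields m = 37.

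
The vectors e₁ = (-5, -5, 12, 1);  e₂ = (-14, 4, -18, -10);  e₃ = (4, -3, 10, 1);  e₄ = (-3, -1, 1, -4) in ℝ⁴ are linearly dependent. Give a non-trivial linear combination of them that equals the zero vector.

e₂ + 2e₃ - 2e₄ = 0

Write the vectors as columns of a matrix and find a nonzero vector in its null space.
A generator of the null space is (0, 1, 2, -2).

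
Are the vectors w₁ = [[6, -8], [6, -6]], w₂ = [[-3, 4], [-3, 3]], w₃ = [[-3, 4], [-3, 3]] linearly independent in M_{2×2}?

Take coordinates with respect to the standard basis {E₁₁, E₁₂, E₂₁, E₂₂}.
Row-reduce the matrix whose columns are w₁, w₂, w₃.
The reduction yields 1 nonzero row, so the rank is 1.
Since rank 1 < 3, the set is linearly dependent.
Indeed w₁ + 2w₂ = 0.

linearly dependent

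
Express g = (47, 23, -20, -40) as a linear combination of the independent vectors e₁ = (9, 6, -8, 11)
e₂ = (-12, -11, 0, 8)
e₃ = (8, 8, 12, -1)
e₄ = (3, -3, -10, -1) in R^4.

Solve the system with e₁, e₂, e₃, e₄ as columns and g as the right-hand side.
Row-reducing the augmented matrix gives the unique coefficients (α₁, …, α₄) = (-1, -3, 1, 4).

g = -e₁ - 3e₂ + e₃ + 4e₄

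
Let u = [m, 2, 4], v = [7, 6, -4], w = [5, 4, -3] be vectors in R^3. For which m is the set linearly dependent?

The set is linearly dependent precisely when det[u; v; w] = 0.
Cofactor expansion gives det = -2*m - 6.
This vanishes exactly when m = -3.

m = -3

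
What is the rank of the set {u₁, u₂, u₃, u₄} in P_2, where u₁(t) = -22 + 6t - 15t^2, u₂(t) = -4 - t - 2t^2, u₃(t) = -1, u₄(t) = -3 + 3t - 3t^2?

3

Pass to coordinate vectors with respect to the basis {1, t, t^2}.
Put the 3×4 matrix [u₁|u₂|u₃|u₄] into echelon form.
The echelon form has 3 nonzero rows, so the rank is 3.
(With 4 elements in a 3-dimensional space the rank is at most 3.)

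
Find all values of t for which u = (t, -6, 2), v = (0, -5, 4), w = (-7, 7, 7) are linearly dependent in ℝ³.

t = 14/9

The vectors are dependent exactly when the determinant of the matrix with rows u, v, w vanishes.
The determinant works out to 98 - 63*t.
This vanishes exactly when t = 14/9.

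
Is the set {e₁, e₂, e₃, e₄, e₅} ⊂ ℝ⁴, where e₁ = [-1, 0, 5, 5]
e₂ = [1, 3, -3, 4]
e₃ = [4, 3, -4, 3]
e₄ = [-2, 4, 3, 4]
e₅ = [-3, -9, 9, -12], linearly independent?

There are 5 vectors in a 4-dimensional space, so they cannot be linearly independent.

linearly dependent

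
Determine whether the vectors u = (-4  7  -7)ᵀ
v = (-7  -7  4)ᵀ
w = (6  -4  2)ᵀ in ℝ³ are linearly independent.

linearly independent

The matrix [u|v|w] has determinant -232.
A nonzero determinant means the columns are linearly independent.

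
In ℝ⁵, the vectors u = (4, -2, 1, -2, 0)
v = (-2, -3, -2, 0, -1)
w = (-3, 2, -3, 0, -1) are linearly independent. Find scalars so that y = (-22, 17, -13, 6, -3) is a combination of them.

y = -3u - v + 4w

Write y = a₁u + … + a₃w and equate components.
The system has the unique solution (a₁, a₂, a₃) = (-3, -1, 4).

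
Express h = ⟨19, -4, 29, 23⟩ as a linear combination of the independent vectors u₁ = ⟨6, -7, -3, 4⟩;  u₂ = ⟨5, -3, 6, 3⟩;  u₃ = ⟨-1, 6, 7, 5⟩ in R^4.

Since u₁, u₂, u₃ are independent, the coefficients expressing h are uniquely determined by a linear system.
Row-reducing the augmented matrix gives the unique coefficients (a₁, a₂, a₃) = (1, 3, 2).

h = u₁ + 3u₂ + 2u₃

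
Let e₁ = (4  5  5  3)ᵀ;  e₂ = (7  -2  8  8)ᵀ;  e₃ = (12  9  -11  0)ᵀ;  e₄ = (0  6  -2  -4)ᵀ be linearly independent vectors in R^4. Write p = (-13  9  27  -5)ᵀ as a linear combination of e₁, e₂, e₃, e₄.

p = e₁ + e₂ - 2e₃ + 4e₄

Since e₁, e₂, e₃, e₄ are independent, the coefficients expressing p are uniquely determined by a linear system.
Back-substitution yields (a₁, …, a₄) = (1, 1, -2, 4).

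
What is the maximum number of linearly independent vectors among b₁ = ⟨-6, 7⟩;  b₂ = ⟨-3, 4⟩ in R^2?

Apply Gaussian elimination to the matrix whose rows are b₁, b₂.
Reduction leaves 2 leading entries, giving rank 2.

2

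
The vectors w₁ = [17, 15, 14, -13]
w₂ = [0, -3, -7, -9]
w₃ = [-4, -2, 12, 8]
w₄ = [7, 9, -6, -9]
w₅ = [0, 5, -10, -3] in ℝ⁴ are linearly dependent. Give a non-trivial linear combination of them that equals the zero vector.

w₁ - w₃ - 3w₄ + 2w₅ = 0

Solve the homogeneous system with w₁, w₂, w₃, w₄, w₅ as columns by row-reducing the coefficient matrix.
The free variable yields coefficients (1, 0, -1, -3, 2) (any nonzero multiple also works).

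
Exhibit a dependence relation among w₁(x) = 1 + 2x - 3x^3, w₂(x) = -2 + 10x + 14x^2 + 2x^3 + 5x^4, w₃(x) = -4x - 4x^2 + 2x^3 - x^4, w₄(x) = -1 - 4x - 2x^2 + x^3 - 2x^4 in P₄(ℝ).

Take coordinates with respect to {1, x, …, x^4}.
Write the vectors as columns of a matrix and find a nonzero vector in its null space.
The free variable yields coefficients (3, 1, 3, 1) (any nonzero multiple also works).

3w₁ + w₂ + 3w₃ + w₄ = 0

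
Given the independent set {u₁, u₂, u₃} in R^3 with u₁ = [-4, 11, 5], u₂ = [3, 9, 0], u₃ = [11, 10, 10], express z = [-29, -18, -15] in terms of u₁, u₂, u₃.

Solve the system with u₁, u₂, u₃ as columns and z as the right-hand side.
Back-substitution yields (α₁, α₂, α₃) = (1, -1, -2).

z = u₁ - u₂ - 2u₃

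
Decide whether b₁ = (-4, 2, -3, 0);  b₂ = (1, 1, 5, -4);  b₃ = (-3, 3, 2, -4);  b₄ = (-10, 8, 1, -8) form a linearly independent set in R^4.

The matrix [b₁|b₂|b₃|b₄] has determinant 0.
A zero determinant means the columns are linearly dependent.
Indeed b₁ + b₂ - b₃ = 0.

linearly dependent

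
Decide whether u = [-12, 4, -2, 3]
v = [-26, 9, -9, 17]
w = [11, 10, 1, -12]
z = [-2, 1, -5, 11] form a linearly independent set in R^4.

The matrix [u|v|w|z] has determinant 0.
A zero determinant means the columns are linearly dependent.

linearly dependent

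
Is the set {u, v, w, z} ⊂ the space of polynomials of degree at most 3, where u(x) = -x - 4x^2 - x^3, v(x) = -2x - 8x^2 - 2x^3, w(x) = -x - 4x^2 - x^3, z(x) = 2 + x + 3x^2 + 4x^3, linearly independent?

linearly dependent

Take coordinates with respect to the standard basis {1, x, …, x^3}.
Row-reduce the matrix whose columns are u, v, w, z.
The reduction yields 2 nonzero rows, so the rank is 2.
Since rank 2 < 4, the set is linearly dependent.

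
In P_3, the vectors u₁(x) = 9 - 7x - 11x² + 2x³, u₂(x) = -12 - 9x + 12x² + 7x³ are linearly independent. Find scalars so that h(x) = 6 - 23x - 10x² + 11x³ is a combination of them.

h = 2u₁ + u₂

Take coordinate vectors relative to {1, x, …, x³}.
Solve the system with u₁, u₂ as columns and h as the right-hand side.
The system has the unique solution (c₁, c₂) = (2, 1).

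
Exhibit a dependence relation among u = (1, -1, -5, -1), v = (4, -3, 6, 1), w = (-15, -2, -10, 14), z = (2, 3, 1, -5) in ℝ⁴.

Write the vectors as columns of a matrix and find a nonzero vector in its null space.
A generator of the null space is (1, 2, 1, 3).

u + 2v + w + 3z = 0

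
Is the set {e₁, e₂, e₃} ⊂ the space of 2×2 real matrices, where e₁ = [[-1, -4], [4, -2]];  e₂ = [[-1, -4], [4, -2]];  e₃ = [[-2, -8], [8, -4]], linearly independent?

Write each element as a coordinate vector in ℝ⁴ using {E₁₁, E₁₂, E₂₁, E₂₂}.
Row-reduce the matrix whose columns are e₁, e₂, e₃.
The reduction yields 1 nonzero row, so the rank is 1.
Since rank 1 < 3, the set is linearly dependent.

linearly dependent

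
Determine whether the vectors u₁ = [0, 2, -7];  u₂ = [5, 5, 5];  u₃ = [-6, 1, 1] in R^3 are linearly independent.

Place the vectors as rows of a 3×3 matrix and reduce to echelon form.
The reduction yields 3 nonzero rows, so the rank is 3.
Since rank = 3 (the number of vectors), the set is linearly independent.

linearly independent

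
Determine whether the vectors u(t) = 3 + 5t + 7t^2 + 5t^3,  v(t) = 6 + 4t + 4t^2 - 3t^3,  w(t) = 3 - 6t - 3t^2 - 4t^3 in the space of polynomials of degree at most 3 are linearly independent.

Take coordinates with respect to the standard basis {1, t, …, t^3}.
Place the vectors as rows of a 3×4 matrix and reduce to echelon form.
The reduction yields 3 nonzero rows, so the rank is 3.
Since rank = 3 (the number of vectors), the set is linearly independent.

linearly independent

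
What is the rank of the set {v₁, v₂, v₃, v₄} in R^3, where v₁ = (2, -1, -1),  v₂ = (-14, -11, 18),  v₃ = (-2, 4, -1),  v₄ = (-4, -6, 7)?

Apply Gaussian elimination to the matrix whose rows are v₁, v₂, v₃, v₄.
There are 3 pivot columns, so rank = 3.
(With 4 elements in a 3-dimensional space the rank is at most 3.)

rank 3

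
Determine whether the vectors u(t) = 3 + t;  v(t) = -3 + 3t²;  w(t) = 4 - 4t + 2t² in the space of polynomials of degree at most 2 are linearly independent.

Take coordinates with respect to the standard basis {1, t, t²}.
The matrix [u|v|w] has determinant 54.
A nonzero determinant means the columns are linearly independent.

linearly independent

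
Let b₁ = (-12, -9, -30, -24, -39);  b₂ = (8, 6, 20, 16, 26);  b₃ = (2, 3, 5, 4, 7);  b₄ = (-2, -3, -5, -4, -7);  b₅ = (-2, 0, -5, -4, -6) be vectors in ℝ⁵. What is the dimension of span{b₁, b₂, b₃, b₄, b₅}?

Row-reduce the 5×5 matrix with these as rows.
The echelon form has 2 nonzero rows, so the rank is 2.

dim = 2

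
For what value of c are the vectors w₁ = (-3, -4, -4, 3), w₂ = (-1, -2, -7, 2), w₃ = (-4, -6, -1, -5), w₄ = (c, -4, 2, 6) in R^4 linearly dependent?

c = -4

The vectors are dependent exactly when the determinant of the matrix with rows w₁, w₂, w₃, w₄ vanishes.
Cofactor expansion gives det = 180*c + 720.
Solving 180*c + 720 = 0 yields c = -4.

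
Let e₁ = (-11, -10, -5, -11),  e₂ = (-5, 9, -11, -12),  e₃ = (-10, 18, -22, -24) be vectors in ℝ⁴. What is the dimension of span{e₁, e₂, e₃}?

Apply Gaussian elimination to the matrix whose rows are e₁, e₂, e₃.
The echelon form has 2 nonzero rows, so the rank is 2.

2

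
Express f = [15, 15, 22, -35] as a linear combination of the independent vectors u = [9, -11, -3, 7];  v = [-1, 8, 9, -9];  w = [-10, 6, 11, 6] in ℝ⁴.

Solve the system with u, v, w as columns and f as the right-hand side.
The system has the unique solution (α₁, α₂, α₃) = (1, 4, -1).

f = u + 4v - w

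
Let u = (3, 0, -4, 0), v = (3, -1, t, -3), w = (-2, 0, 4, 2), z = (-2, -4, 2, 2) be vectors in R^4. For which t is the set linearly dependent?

Dependence holds iff the 4×4 matrix [u v w z] is singular.
Cofactor expansion gives det = -24*t - 156.
Setting this to zero gives t = -13/2.

t = -13/2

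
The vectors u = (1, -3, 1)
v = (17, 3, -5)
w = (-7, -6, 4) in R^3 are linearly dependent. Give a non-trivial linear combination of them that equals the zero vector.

3u - v - 2w = 0

Row-reduce the matrix with u, v, w as columns; the null space gives the coefficients.
The free variable yields coefficients (3, -1, -2) (any nonzero multiple also works).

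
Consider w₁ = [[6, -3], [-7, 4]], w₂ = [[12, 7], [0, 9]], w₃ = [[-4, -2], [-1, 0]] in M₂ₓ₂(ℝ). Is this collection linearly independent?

Write each element as a coordinate vector in ℝ⁴ using {E₁₁, E₁₂, E₂₁, E₂₂}.
Row-reduce the matrix whose columns are w₁, w₂, w₃.
The reduction yields 3 nonzero rows, so the rank is 3.
Since rank = 3 (the number of vectors), the set is linearly independent.

linearly independent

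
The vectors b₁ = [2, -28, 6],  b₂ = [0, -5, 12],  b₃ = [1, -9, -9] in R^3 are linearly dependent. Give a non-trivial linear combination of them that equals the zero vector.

b₁ - 2b₂ - 2b₃ = 0

Solve the homogeneous system with b₁, b₂, b₃ as columns by row-reducing the coefficient matrix.
A generator of the null space is (1, -2, -2).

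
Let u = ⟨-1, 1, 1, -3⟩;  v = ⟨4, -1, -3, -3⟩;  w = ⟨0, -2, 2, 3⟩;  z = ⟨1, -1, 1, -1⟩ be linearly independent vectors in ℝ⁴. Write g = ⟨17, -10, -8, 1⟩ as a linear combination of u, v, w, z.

g = -3u + 3v + w + 2z

Write g = α₁u + … + α₄z and equate components.
Back-substitution yields (α₁, …, α₄) = (-3, 3, 1, 2).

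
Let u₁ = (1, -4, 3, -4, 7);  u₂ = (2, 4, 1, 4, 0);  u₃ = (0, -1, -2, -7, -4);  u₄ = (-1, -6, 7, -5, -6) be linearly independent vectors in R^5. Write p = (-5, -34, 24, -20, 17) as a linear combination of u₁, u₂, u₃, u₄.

Since u₁, u₂, u₃, u₄ are independent, the coefficients expressing p are uniquely determined by a linear system.
The system has the unique solution (α₁, …, α₄) = (3, -3, -2, 2).

p = 3u₁ - 3u₂ - 2u₃ + 2u₄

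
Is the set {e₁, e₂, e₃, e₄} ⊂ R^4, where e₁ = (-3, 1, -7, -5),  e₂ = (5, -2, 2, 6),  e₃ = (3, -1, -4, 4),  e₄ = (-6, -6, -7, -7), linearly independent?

Form the 4×4 matrix with these as columns; its determinant is -410.
A nonzero determinant means the columns are linearly independent.

linearly independent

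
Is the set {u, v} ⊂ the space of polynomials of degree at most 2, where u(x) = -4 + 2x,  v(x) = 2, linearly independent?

Write each element as a coordinate vector in ℝ³ using {1, x, x²}.
Place the vectors as rows of a 2×3 matrix and reduce to echelon form.
The reduction yields 2 nonzero rows, so the rank is 2.
Since rank = 2 (the number of vectors), the set is linearly independent.

linearly independent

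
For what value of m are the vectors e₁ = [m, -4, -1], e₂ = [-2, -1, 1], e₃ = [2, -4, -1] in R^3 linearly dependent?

The set is linearly dependent precisely when det[e₁; e₂; e₃] = 0.
The determinant works out to 5*m - 10.
Solving 5*m - 10 = 0 yields m = 2.

m = 2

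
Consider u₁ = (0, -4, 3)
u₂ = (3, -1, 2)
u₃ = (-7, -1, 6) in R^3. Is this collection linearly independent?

linearly independent

Row-reduce the matrix whose columns are u₁, u₂, u₃.
The reduction yields 3 nonzero rows, so the rank is 3.
Since rank = 3 (the number of vectors), the set is linearly independent.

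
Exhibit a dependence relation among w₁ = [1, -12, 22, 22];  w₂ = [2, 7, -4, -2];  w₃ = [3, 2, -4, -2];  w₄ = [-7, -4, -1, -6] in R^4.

Write the vectors as columns of a matrix and find a nonzero vector in its null space.
One solution (up to scaling) is (1, 2, 3, 2).

w₁ + 2w₂ + 3w₃ + 2w₄ = 0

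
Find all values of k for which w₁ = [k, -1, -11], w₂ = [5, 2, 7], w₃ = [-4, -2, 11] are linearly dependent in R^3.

k = -35/12

Place the vectors as rows of a 3×3 matrix; dependence ⇔ determinant zero.
Expanding, det = 36*k + 105.
Solving 36*k + 105 = 0 yields k = -35/12.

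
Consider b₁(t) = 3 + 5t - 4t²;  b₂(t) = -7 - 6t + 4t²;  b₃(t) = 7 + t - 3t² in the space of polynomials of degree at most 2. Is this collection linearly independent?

linearly independent

Write each element as a coordinate vector in ℝ³ using {1, t, t²}.
Row-reduce the matrix whose columns are b₁, b₂, b₃.
The reduction yields 3 nonzero rows, so the rank is 3.
Since rank = 3 (the number of vectors), the set is linearly independent.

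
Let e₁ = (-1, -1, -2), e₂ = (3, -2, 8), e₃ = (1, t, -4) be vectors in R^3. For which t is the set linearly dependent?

The set is linearly dependent precisely when det[e₁; e₂; e₃] = 0.
Expanding, det = 2*t - 32.
Solving 2*t - 32 = 0 yields t = 16.

t = 16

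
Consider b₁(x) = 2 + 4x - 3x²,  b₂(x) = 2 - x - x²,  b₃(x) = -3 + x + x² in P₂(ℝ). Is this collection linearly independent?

linearly independent

Write each element as a coordinate vector in ℝ³ using {1, x, x²}.
The matrix [b₁|b₂|b₃] has determinant 7.
A nonzero determinant means the columns are linearly independent.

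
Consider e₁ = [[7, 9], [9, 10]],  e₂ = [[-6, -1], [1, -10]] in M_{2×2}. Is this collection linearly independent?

linearly independent

Write each element as a coordinate vector in ℝ⁴ using {E₁₁, E₁₂, E₂₁, E₂₂}.
Place the vectors as rows of a 2×4 matrix and reduce to echelon form.
The reduction yields 2 nonzero rows, so the rank is 2.
Since rank = 2 (the number of vectors), the set is linearly independent.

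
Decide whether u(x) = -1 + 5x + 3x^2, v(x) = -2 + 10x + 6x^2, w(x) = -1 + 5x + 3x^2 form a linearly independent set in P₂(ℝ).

Write each element as a coordinate vector in ℝ³ using {1, x, x^2}.
Row-reduce the matrix whose columns are u, v, w.
The reduction yields 1 nonzero row, so the rank is 1.
Since rank 1 < 3, the set is linearly dependent.

linearly dependent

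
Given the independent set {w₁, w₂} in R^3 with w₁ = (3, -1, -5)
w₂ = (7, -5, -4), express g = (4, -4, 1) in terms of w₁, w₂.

Set up the augmented matrix [w₁ | w₂ | g] and row-reduce.
The system has the unique solution (a₁, a₂) = (-1, 1).

g = -w₁ + w₂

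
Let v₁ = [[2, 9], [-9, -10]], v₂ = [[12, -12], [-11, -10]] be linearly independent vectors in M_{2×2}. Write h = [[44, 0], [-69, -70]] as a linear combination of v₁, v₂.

Take coordinate vectors relative to {E₁₁, E₁₂, E₂₁, E₂₂}.
Solve the system with v₁, v₂ as columns and h as the right-hand side.
Row-reducing the augmented matrix gives the unique coefficients (a₁, a₂) = (4, 3).

h = 4v₁ + 3v₂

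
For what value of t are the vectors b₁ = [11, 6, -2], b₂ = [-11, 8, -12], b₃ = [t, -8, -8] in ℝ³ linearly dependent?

t = -44

The vectors are dependent exactly when the determinant of the matrix with rows b₁, b₂, b₃ vanishes.
The determinant works out to -56*t - 2464.
Setting this to zero gives t = -44.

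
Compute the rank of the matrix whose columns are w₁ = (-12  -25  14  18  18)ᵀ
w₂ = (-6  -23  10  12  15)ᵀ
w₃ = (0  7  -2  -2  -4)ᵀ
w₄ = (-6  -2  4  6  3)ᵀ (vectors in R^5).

rank 2

Apply Gaussian elimination to the matrix whose rows are w₁, w₂, w₃, w₄.
The echelon form has 2 nonzero rows, so the rank is 2.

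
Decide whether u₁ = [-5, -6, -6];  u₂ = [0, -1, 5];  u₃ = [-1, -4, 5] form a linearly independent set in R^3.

linearly independent

The matrix [u₁|u₂|u₃] has determinant -39.
A nonzero determinant means the columns are linearly independent.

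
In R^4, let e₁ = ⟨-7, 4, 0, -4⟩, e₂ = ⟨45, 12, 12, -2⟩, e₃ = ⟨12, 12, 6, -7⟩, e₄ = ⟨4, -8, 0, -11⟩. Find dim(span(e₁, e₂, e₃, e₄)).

3

Apply Gaussian elimination to the matrix whose rows are e₁, e₂, e₃, e₄.
The echelon form has 3 nonzero rows, so the rank is 3.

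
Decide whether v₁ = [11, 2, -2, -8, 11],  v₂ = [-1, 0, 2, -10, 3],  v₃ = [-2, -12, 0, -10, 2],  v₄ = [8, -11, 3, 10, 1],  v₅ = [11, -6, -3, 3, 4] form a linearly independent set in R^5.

The matrix [v₁|v₂|v₃|v₄|v₅] has determinant -33360.
A nonzero determinant means the columns are linearly independent.

linearly independent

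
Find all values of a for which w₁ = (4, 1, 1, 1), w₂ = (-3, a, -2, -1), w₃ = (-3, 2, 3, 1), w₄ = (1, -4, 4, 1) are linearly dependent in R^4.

Place the vectors as rows of a 4×4 matrix; dependence ⇔ determinant zero.
The determinant works out to 10 - 15*a.
This vanishes exactly when a = 2/3.

a = 2/3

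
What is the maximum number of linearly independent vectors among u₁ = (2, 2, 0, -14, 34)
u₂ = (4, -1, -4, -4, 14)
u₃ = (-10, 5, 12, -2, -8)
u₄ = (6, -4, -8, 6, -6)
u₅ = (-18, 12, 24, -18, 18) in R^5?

2

Row-reduce the 5×5 matrix with these as rows.
The echelon form has 2 nonzero rows, so the rank is 2.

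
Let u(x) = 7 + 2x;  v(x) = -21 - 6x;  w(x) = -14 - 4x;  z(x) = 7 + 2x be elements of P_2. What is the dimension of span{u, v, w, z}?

Use coordinates relative to {1, x, x^2}.
Apply Gaussian elimination to the matrix whose rows are u, v, w, z.
There is 1 pivot column, so rank = 1.
(With 4 elements in a 3-dimensional space the rank is at most 3.)

dim = 1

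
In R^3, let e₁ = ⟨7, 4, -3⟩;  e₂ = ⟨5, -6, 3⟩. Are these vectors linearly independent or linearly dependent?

Row-reduce the matrix whose columns are e₁, e₂.
The reduction yields 2 nonzero rows, so the rank is 2.
Since rank = 2 (the number of vectors), the set is linearly independent.

linearly independent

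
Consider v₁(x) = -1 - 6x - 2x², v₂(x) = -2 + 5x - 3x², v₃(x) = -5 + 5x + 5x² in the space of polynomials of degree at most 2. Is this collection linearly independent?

Take coordinates with respect to the standard basis {1, x, x²}.
The matrix [v₁|v₂|v₃] has determinant -220.
A nonzero determinant means the columns are linearly independent.

linearly independent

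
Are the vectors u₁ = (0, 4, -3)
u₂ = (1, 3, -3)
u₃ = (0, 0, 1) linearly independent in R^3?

The matrix [u₁|u₂|u₃] has determinant -4.
A nonzero determinant means the columns are linearly independent.

linearly independent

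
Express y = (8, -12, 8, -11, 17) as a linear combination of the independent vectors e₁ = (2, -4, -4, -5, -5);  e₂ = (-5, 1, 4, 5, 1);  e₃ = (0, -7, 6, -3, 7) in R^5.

y = -e₁ - 2e₂ + 2e₃

Since e₁, e₂, e₃ are independent, the coefficients expressing y are uniquely determined by a linear system.
Row-reducing the augmented matrix gives the unique coefficients (α₁, α₂, α₃) = (-1, -2, 2).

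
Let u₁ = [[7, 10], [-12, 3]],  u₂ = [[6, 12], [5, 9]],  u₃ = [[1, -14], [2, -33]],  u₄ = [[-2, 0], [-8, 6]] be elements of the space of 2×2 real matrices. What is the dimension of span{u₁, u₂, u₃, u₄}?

3

Represent each element by its coordinate vector in ℝ⁴.
Apply Gaussian elimination to the matrix whose rows are u₁, u₂, u₃, u₄.
There are 3 pivot columns, so rank = 3.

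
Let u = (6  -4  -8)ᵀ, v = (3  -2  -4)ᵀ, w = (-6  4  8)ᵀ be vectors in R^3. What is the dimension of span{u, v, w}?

1

Apply Gaussian elimination to the matrix whose rows are u, v, w.
Reduction leaves 1 leading entry, giving rank 1.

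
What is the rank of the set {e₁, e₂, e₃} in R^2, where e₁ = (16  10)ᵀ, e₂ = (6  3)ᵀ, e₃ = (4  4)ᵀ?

rank 2

Row-reduce the 3×2 matrix with these as rows.
Reduction leaves 2 leading entries, giving rank 2.
(With 3 elements in a 2-dimensional space the rank is at most 2.)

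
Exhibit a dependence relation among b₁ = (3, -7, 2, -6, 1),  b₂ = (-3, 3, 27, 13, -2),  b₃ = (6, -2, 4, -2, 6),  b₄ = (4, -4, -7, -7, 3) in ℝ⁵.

Set up α₁b₁ + … + α₄b₄ = 0 and solve the homogeneous system.
The free variable yields coefficients (1, -1, 1, -3) (any nonzero multiple also works).

b₁ - b₂ + b₃ - 3b₄ = 0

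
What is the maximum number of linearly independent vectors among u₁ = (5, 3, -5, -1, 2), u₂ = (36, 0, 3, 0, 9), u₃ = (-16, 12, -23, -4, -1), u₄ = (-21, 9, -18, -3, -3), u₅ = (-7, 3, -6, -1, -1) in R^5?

Row-reduce the 5×5 matrix with these as rows.
There are 2 pivot columns, so rank = 2.

2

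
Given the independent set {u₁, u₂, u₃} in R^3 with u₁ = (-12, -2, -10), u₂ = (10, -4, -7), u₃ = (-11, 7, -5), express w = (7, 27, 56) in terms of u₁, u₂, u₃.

Since u₁, u₂, u₃ are independent, the coefficients expressing w are uniquely determined by a linear system.
Row-reducing the augmented matrix gives the unique coefficients (c₁, c₂, c₃) = (-4, -3, 1).

w = -4u₁ - 3u₂ + u₃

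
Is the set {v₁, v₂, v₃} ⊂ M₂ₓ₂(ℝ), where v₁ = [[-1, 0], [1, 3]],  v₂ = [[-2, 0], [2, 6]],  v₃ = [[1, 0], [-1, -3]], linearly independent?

Write each element as a coordinate vector in ℝ⁴ using {E₁₁, E₁₂, E₂₁, E₂₂}.
Row-reduce the matrix whose columns are v₁, v₂, v₃.
The reduction yields 1 nonzero row, so the rank is 1.
Since rank 1 < 3, the set is linearly dependent.
Indeed 2v₁ - v₂ = 0.

linearly dependent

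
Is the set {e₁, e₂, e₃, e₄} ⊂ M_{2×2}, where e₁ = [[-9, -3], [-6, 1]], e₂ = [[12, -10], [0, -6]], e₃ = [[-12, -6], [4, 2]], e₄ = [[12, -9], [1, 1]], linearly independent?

linearly independent

Take coordinates with respect to the standard basis {E₁₁, E₁₂, E₂₁, E₂₂}.
Form the 4×4 matrix with these as columns; its determinant is 10968.
A nonzero determinant means the columns are linearly independent.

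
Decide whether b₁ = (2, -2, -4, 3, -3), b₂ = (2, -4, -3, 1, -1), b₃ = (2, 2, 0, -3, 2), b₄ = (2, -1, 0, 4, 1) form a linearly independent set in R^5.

Place the vectors as rows of a 4×5 matrix and reduce to echelon form.
The reduction yields 4 nonzero rows, so the rank is 4.
Since rank = 4 (the number of vectors), the set is linearly independent.

linearly independent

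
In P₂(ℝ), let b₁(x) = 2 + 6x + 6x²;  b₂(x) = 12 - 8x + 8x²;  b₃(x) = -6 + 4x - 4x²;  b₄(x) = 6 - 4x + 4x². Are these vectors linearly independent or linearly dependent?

Write each element as a coordinate vector in ℝ³ using {1, x, x²}.
There are 4 vectors in a 3-dimensional space, so they cannot be linearly independent.

linearly dependent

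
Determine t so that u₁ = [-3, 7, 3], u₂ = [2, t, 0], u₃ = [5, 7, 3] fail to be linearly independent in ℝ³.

t = 0

Dependence holds iff the 3×3 matrix [u₁ u₂ u₃] is singular.
The determinant works out to -24*t.
This vanishes exactly when t = 0.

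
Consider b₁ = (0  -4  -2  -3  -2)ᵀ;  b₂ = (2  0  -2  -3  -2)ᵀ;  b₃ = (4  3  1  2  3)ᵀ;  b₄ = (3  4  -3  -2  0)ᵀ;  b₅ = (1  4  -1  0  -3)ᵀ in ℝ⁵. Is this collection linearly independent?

Form the 5×5 matrix with these as columns; its determinant is -274.
A nonzero determinant means the columns are linearly independent.

linearly independent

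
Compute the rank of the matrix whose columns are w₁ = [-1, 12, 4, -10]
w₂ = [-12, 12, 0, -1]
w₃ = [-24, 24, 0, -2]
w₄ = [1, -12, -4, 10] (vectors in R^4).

Put the 4×4 matrix [w₁|w₂|w₃|w₄] into echelon form.
Exactly 2 pivots survive; hence the rank is 2.

rank 2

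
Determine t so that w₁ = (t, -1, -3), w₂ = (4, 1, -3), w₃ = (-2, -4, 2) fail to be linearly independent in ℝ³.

The set is linearly dependent precisely when det[w₁; w₂; w₃] = 0.
The determinant works out to 44 - 10*t.
Solving 44 - 10*t = 0 yields t = 22/5.

t = 22/5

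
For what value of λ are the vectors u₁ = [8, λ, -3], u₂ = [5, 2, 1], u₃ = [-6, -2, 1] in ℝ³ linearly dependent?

Place the vectors as rows of a 3×3 matrix; dependence ⇔ determinant zero.
The determinant works out to 26 - 11*λ.
Solving 26 - 11*λ = 0 yields λ = 26/11.

λ = 26/11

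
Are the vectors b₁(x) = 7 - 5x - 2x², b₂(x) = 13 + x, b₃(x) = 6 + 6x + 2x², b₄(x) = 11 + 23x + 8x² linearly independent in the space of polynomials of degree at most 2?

Take coordinates with respect to the standard basis {1, x, x²}.
There are 4 vectors in a 3-dimensional space, so they cannot be linearly independent.

linearly dependent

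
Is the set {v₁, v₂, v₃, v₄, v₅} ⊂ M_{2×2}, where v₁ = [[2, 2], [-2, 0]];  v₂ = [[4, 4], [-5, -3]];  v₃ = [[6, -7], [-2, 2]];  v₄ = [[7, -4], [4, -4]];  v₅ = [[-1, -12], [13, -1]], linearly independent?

linearly dependent

Write each element as a coordinate vector in ℝ⁴ using {E₁₁, E₁₂, E₂₁, E₂₂}.
There are 5 vectors in a 4-dimensional space, so they cannot be linearly independent.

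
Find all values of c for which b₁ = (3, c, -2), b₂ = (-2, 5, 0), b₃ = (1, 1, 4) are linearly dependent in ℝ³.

c = -37/4

Dependence holds iff the 3×3 matrix [b₁ b₂ b₃] is singular.
Expanding, det = 8*c + 74.
This vanishes exactly when c = -37/4.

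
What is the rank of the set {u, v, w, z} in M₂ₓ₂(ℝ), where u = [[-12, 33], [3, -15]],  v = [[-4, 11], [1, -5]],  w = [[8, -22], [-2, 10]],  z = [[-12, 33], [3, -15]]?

1

Use coordinates relative to {E₁₁, E₁₂, E₂₁, E₂₂}.
Put the 4×4 matrix [u|v|w|z] into echelon form.
Reduction leaves 1 leading entry, giving rank 1.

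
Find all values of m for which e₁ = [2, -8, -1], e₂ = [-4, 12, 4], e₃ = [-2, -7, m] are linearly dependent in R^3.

m = 17/2

The vectors are dependent exactly when the determinant of the matrix with rows e₁, e₂, e₃ vanishes.
Cofactor expansion gives det = 68 - 8*m.
Setting this to zero gives m = 17/2.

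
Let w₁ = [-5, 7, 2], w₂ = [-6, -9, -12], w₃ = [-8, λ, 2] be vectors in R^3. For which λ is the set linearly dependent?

The vectors are dependent exactly when the determinant of the matrix with rows w₁, w₂, w₃ vanishes.
Cofactor expansion gives det = 702 - 72*λ.
Solving 702 - 72*λ = 0 yields λ = 39/4.

λ = 39/4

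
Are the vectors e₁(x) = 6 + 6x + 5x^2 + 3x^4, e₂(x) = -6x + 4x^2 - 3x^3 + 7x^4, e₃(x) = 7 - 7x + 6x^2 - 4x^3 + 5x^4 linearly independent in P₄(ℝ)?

Write each element as a coordinate vector in ℝ⁵ using {1, x, …, x^4}.
Place the vectors as rows of a 3×5 matrix and reduce to echelon form.
The reduction yields 3 nonzero rows, so the rank is 3.
Since rank = 3 (the number of vectors), the set is linearly independent.

linearly independent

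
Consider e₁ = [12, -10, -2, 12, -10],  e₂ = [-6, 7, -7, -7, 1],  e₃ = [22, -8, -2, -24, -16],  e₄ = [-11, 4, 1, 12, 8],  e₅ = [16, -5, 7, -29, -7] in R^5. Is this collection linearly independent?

One vector is a scalar multiple of another, so the set is dependent.

linearly dependent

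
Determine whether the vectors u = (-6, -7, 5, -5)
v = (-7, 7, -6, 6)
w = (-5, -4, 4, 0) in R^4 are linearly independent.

Place the vectors as rows of a 3×4 matrix and reduce to echelon form.
The reduction yields 3 nonzero rows, so the rank is 3.
Since rank = 3 (the number of vectors), the set is linearly independent.

linearly independent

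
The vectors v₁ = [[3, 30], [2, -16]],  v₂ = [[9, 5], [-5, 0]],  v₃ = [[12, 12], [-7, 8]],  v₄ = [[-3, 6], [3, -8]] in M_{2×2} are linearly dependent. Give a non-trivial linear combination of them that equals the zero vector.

Write each element as a vector in ℝ⁴ using {E₁₁, E₁₂, E₂₁, E₂₂}.
Row-reduce the matrix with v₁, v₂, v₃, v₄ as columns; the null space gives the coefficients.
A generator of the null space is (1, 0, -1, -3).

v₁ - v₃ - 3v₄ = 0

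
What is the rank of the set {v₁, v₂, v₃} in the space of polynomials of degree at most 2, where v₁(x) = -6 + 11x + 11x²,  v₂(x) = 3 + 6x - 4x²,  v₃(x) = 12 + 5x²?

3

Use coordinates relative to {1, x, x²}.
Apply Gaussian elimination to the matrix whose rows are v₁, v₂, v₃.
Exactly 3 pivots survive; hence the rank is 3.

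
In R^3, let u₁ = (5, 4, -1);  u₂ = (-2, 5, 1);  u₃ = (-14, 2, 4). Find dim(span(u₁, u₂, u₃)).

2

Put the 3×3 matrix [u₁|u₂|u₃] into echelon form.
Exactly 2 pivots survive; hence the rank is 2.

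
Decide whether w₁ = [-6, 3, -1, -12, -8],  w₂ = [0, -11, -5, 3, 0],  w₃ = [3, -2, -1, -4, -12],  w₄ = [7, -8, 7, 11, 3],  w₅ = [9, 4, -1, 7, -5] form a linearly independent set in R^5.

linearly independent

Row-reduce the matrix whose columns are w₁, w₂, w₃, w₄, w₅.
The reduction yields 5 nonzero rows, so the rank is 5.
Since rank = 5 (the number of vectors), the set is linearly independent.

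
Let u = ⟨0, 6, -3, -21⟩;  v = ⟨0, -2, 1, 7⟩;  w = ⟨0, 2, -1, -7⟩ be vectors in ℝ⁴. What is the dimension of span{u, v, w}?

1

Put the 4×3 matrix [u|v|w] into echelon form.
Exactly 1 pivot survives; hence the rank is 1.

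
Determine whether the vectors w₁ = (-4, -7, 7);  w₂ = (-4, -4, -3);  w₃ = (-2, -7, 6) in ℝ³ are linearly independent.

Form the 3×3 matrix with these as columns; its determinant is 110.
A nonzero determinant means the columns are linearly independent.

linearly independent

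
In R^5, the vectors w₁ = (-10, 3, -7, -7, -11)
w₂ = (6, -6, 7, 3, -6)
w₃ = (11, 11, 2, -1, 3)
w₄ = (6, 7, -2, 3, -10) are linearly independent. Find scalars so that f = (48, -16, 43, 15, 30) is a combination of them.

f = -2w₁ + 3w₂ + 2w₃ - 2w₄

Solve the system with w₁, w₂, w₃, w₄ as columns and f as the right-hand side.
Row-reducing the augmented matrix gives the unique coefficients (α₁, …, α₄) = (-2, 3, 2, -2).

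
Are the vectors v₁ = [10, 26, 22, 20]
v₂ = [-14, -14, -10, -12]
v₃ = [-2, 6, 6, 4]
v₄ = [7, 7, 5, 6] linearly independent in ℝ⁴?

linearly dependent

One vector is a scalar multiple of another, so the set is dependent.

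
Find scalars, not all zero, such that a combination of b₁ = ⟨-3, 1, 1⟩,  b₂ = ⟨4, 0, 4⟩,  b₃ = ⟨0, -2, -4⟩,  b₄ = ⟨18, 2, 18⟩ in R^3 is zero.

2b₁ - 3b₂ + 2b₃ + b₄ = 0

Row-reduce the matrix with b₁, b₂, b₃, b₄ as columns; the null space gives the coefficients.
A generator of the null space is (2, -3, 2, 1).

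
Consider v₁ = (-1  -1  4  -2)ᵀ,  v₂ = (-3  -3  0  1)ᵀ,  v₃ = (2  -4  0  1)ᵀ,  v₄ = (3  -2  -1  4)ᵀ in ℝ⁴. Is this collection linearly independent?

Row-reduce the matrix whose columns are v₁, v₂, v₃, v₄.
The reduction yields 4 nonzero rows, so the rank is 4.
Since rank = 4 (the number of vectors), the set is linearly independent.

linearly independent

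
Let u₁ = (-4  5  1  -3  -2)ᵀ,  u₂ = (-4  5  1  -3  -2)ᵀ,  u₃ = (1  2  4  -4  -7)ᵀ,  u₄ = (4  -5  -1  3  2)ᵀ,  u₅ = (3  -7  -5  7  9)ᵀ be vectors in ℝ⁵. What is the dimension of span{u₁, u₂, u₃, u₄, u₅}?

Form the matrix with u₁, u₂, u₃, u₄, u₅ as columns and reduce.
Reduction leaves 2 leading entries, giving rank 2.

2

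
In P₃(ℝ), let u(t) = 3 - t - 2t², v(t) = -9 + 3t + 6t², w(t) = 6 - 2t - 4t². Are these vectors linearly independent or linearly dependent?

Write each element as a coordinate vector in ℝ⁴ using {1, t, …, t³}.
Row-reduce the matrix whose columns are u, v, w.
The reduction yields 1 nonzero row, so the rank is 1.
Since rank 1 < 3, the set is linearly dependent.
Indeed 3u + v = 0.

linearly dependent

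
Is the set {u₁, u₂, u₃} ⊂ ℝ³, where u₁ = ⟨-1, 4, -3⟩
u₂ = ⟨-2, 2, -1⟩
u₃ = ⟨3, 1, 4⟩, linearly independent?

Row-reduce the matrix whose columns are u₁, u₂, u₃.
The reduction yields 3 nonzero rows, so the rank is 3.
Since rank = 3 (the number of vectors), the set is linearly independent.

linearly independent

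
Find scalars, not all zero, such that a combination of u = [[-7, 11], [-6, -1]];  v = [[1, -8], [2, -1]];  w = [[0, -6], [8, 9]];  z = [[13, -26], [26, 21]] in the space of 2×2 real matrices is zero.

2u + v - 2w + z = 0

Take coordinates with respect to {E₁₁, E₁₂, E₂₁, E₂₂}.
Row-reduce the matrix with u, v, w, z as columns; the null space gives the coefficients.
The free variable yields coefficients (2, 1, -2, 1) (any nonzero multiple also works).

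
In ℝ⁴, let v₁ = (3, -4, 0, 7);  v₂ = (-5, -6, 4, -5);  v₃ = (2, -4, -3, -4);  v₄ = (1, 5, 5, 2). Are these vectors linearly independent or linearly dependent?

linearly independent

Form the 4×4 matrix with these as columns; its determinant is -2102.
A nonzero determinant means the columns are linearly independent.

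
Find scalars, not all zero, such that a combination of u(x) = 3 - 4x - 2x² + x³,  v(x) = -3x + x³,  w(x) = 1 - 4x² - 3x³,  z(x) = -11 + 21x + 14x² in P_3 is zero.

Pass to coordinate vectors relative to the basis {1, x, …, x³}.
Set up α₁u + … + α₄z = 0 and solve the homogeneous system.
A generator of the null space is (3, 3, 2, 1).

3u + 3v + 2w + z = 0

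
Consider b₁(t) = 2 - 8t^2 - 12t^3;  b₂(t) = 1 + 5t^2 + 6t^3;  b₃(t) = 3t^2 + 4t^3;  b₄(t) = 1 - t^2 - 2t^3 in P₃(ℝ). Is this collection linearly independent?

Take coordinates with respect to the standard basis {1, t, …, t^3}.
Form the 4×4 matrix with these as columns; its determinant is 0.
A zero determinant means the columns are linearly dependent.

linearly dependent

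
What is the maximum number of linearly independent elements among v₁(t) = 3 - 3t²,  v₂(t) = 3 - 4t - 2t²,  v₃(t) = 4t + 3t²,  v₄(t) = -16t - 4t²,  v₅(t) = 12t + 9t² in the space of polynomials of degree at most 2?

Use coordinates relative to {1, t, t²}.
Row-reduce the 5×3 matrix with these as rows.
Reduction leaves 3 leading entries, giving rank 3.
(With 5 elements in a 3-dimensional space the rank is at most 3.)

3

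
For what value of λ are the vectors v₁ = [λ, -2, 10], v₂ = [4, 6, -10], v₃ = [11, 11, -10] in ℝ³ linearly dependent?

The vectors are dependent exactly when the determinant of the matrix with rows v₁, v₂, v₃ vanishes.
Cofactor expansion gives det = 50*λ - 80.
This vanishes exactly when λ = 8/5.

λ = 8/5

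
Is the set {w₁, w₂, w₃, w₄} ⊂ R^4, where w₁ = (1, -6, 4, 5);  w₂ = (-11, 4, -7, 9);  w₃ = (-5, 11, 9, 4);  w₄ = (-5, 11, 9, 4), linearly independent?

Two of the vectors are equal, giving an immediate dependence.

linearly dependent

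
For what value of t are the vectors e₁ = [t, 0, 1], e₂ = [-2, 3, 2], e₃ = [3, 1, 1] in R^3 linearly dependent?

t = 11

Place the vectors as rows of a 3×3 matrix; dependence ⇔ determinant zero.
The determinant works out to t - 11.
Solving t - 11 = 0 yields t = 11.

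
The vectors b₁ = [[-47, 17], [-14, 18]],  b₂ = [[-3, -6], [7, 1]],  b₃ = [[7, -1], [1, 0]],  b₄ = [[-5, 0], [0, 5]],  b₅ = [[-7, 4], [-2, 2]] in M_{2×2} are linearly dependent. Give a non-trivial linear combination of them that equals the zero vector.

b₁ + b₂ + 3b₃ - 3b₄ - 2b₅ = 0

Take coordinates with respect to {E₁₁, E₁₂, E₂₁, E₂₂}.
Write the vectors as columns of a matrix and find a nonzero vector in its null space.
The free variable yields coefficients (1, 1, 3, -3, -2) (any nonzero multiple also works).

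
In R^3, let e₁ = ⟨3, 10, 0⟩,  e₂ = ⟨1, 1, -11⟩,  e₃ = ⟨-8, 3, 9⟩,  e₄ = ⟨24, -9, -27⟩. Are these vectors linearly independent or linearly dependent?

linearly dependent

There are 4 vectors in a 3-dimensional space, so they cannot be linearly independent.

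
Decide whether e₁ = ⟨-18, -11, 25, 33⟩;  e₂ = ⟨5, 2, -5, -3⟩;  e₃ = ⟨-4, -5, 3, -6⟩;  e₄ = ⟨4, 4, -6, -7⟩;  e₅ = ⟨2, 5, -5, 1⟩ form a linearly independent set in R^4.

There are 5 vectors in a 4-dimensional space, so they cannot be linearly independent.

linearly dependent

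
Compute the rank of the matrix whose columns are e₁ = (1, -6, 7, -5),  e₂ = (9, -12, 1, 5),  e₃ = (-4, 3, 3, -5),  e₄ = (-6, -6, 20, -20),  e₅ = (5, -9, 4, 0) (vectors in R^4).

rank 2

Row-reduce the 5×4 matrix with these as rows.
Reduction leaves 2 leading entries, giving rank 2.
(With 5 elements in a 4-dimensional space the rank is at most 4.)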